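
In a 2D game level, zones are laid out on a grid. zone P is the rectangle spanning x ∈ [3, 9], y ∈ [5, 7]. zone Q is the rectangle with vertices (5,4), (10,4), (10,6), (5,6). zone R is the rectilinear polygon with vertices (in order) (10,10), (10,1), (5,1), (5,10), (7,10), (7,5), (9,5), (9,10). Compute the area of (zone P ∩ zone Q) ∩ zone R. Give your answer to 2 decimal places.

2.00

|zone P ∩ zone Q| = 4.
|(zone P ∩ zone Q) ∩ zone R| = 2.00.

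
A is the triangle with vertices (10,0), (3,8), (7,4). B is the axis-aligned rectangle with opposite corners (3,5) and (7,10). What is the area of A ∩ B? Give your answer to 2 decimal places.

0.56

The intersection is the polygon with vertices (3,8), (6,5), (5.625,5).
By the shoelace formula its area is 0.56.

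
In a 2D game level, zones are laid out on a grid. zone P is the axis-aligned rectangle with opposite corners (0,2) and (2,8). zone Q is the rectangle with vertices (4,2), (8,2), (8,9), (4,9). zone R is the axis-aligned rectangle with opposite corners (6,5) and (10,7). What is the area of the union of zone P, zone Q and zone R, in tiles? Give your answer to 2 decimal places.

44.00

By inclusion–exclusion:
Individual areas: |zone P| = 12, |zone Q| = 28, |zone R| = 8.
|zone P∩zone Q| = 0 (no overlap).
|zone P∩zone R| = 0 (no overlap).
|zone Q∩zone R|: x∈[6,8], y∈[5,7] → 2·2 = 4.
|zone P∩zone Q∩zone R| = 0.
|zone P ∪ zone Q ∪ zone R| = 48 − 4 + 0 = 44.00.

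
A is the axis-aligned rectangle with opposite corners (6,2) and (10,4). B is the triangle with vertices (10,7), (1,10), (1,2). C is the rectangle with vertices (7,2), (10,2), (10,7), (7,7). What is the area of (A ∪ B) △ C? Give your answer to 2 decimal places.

|A ∪ B| = 44.
|(A ∪ B) ∩ C| = 8.5.
|(A ∪ B) △ C| = 44 + 15 − 17 = 42.00.

42.00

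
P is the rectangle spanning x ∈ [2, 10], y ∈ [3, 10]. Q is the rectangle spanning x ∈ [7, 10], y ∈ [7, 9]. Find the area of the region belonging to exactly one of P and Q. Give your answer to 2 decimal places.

50.00

|P∩Q|: x∈[7,10], y∈[7,9] → 3·2 = 6.
|P △ Q| = |P| + |Q| − 2·|P∩Q| = 56 + 6 − 12 = 50.00.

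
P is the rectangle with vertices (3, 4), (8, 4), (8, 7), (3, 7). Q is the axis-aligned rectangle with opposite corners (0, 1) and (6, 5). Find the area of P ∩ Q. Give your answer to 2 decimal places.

3.00

|P∩Q|: x∈[3,6], y∈[4,5] → 3·1 = 3.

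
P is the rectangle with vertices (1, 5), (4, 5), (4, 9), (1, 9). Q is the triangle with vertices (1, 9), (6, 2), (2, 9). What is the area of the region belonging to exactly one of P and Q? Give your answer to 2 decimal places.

9.93

|P| = 12, |Q| = 3.5, |P∩Q| = 2.7857.
|P △ Q| = |P| + |Q| − 2·|P∩Q| = 12 + 3.5 − 5.5714 = 9.93.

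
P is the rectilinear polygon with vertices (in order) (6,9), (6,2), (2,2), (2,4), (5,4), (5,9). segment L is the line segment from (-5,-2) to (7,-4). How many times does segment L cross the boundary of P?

The segment lies entirely outside P and never meets its boundary.

0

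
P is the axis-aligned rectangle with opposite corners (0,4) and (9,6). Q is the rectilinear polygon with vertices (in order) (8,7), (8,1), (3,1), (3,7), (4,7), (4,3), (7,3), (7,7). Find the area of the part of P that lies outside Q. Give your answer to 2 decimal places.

|P| = 18, |P∩Q| = 4.
|P ∖ Q| = |P| − |P∩Q| = 18 − 4 = 14.00.

14.00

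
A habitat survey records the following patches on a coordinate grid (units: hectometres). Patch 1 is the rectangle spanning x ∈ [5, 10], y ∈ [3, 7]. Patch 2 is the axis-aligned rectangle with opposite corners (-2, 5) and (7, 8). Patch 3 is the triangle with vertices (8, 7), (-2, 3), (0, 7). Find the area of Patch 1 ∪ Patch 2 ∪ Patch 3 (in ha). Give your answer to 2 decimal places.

By inclusion–exclusion:
Individual areas: |Patch 1| = 20, |Patch 2| = 27, |Patch 3| = 16.
|Patch 1∩Patch 2|: x∈[5,7], y∈[5,7] → 2·2 = 4.
|Patch 1∩Patch 3| = 1.8.
|Patch 2∩Patch 3| = 11.8.
|Patch 1∩Patch 2∩Patch 3| = 1.6.
|Patch 1 ∪ Patch 2 ∪ Patch 3| = 63 − 17.6 + 1.6 = 47.00.

47.00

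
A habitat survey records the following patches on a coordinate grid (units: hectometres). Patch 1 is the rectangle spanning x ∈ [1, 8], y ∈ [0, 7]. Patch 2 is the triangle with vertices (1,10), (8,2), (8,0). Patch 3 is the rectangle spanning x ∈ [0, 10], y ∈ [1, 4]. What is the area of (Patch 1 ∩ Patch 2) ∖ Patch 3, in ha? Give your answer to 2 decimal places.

2.71

|Patch 1 ∩ Patch 2| = 6.2125.
|(Patch 1 ∩ Patch 2) ∩ Patch 3| = 3.5.
|(Patch 1 ∩ Patch 2) ∖ Patch 3| = 6.2125 − 3.5 = 2.71.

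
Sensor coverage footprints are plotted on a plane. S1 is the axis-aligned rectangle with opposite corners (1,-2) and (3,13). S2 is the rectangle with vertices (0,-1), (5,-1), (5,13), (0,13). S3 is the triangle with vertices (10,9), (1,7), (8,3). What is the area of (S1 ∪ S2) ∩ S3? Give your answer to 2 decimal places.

6.35

The region (S1 ∪ S2) ∩ S3 is the polygon with vertices (5,4.714), (1,7), (5,7.889).
By the shoelace formula its area is 6.35.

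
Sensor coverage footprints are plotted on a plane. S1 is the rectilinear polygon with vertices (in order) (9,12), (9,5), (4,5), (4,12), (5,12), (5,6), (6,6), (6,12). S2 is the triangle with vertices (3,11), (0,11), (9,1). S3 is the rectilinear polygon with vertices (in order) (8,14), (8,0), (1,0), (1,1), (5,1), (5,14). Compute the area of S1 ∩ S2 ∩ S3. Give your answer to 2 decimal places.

1.21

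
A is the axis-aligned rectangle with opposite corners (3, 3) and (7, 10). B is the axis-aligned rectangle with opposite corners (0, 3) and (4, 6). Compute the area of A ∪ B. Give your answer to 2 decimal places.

By inclusion–exclusion:
Individual areas: |A| = 28, |B| = 12.
|A∩B|: x∈[3,4], y∈[3,6] → 1·3 = 3.
|A ∪ B| = 40 − 3 = 37.00.

37.00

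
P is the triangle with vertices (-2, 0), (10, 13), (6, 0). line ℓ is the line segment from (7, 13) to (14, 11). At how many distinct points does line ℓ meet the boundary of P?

2

The segment meets the boundary at (9.758,12.212), (9.374,12.322).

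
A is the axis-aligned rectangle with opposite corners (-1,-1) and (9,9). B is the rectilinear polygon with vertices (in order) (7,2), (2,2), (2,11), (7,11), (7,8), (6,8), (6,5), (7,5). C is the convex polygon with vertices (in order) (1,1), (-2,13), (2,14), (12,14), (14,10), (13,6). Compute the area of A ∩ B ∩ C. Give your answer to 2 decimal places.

29.30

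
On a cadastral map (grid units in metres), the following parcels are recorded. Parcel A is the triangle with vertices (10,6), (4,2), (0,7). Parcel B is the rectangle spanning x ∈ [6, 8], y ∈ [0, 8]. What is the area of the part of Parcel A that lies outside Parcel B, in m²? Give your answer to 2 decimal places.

18.40

|Parcel A| = 23, |Parcel A∩Parcel B| = 4.6.
|Parcel A ∖ Parcel B| = |Parcel A| − |Parcel A∩Parcel B| = 23 − 4.6 = 18.40.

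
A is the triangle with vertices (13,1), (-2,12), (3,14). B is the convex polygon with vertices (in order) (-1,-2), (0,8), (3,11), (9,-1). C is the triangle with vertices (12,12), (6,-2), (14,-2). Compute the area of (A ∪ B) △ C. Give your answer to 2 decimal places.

153.29

|A ∪ B| = 114.1417.
|(A ∪ B) ∩ C| = 8.4265.
|(A ∪ B) △ C| = 114.1417 + 56 − 16.8531 = 153.29.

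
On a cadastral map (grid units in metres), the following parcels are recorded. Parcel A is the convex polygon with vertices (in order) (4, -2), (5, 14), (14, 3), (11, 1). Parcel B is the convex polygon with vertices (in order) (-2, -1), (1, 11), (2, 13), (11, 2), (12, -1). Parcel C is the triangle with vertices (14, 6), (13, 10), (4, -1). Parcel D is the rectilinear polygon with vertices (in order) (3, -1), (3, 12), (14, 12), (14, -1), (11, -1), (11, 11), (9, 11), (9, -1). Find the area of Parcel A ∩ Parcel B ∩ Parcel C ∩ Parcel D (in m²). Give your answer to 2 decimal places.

6.44

The intersection is the polygon with vertices (4.065,-0.954), (4.068,-0.917), (8.727,4.778), (9,4.444), (9,2.5).
By the shoelace formula its area is 6.44.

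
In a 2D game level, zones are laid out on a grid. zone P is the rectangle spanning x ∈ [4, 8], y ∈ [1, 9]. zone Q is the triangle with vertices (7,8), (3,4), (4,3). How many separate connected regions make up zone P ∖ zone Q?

1

zone P ∖ zone Q is a single connected region.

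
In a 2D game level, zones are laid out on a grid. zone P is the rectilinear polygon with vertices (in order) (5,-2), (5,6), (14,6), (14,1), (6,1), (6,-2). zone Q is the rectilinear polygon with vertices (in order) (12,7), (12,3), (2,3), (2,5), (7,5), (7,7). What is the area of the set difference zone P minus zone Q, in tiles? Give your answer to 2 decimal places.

|zone P| = 48, |zone P∩zone Q| = 19.
|zone P ∖ zone Q| = |zone P| − |zone P∩zone Q| = 48 − 19 = 29.00.

29.00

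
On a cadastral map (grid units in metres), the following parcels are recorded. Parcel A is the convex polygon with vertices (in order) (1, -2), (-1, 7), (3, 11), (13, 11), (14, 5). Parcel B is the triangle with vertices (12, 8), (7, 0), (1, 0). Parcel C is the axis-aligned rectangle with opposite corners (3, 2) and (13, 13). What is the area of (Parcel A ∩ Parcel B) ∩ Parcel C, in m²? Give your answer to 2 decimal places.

The region (Parcel A ∩ Parcel B) ∩ Parcel C is the polygon with vertices (12,8), (8.25,2), (3.75,2).
By the shoelace formula its area is 13.50.

13.50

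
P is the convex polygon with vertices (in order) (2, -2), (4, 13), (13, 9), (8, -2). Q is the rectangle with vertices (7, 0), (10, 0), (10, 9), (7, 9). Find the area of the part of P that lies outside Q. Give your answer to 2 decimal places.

78.81

|P| = 104.5, |P∩Q| = 25.6909.
|P ∖ Q| = |P| − |P∩Q| = 104.5 − 25.6909 = 78.81.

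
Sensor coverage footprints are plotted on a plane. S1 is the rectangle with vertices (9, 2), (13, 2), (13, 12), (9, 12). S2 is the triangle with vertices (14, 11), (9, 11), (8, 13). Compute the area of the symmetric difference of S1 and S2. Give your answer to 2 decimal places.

|S1| = 40, |S2| = 5, |S1∩S2| = 3.3333.
|S1 △ S2| = |S1| + |S2| − 2·|S1∩S2| = 40 + 5 − 6.6667 = 38.33.

38.33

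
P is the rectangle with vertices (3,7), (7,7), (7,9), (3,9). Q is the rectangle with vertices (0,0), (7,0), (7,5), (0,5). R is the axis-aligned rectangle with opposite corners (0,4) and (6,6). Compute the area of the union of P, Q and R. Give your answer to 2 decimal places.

By inclusion–exclusion:
Individual areas: |P| = 8, |Q| = 35, |R| = 12.
|P∩Q| = 0 (no overlap).
|P∩R| = 0 (no overlap).
|Q∩R|: x∈[0,6], y∈[4,5] → 6·1 = 6.
|P∩Q∩R| = 0.
|P ∪ Q ∪ R| = 55 − 6 + 0 = 49.00.

49.00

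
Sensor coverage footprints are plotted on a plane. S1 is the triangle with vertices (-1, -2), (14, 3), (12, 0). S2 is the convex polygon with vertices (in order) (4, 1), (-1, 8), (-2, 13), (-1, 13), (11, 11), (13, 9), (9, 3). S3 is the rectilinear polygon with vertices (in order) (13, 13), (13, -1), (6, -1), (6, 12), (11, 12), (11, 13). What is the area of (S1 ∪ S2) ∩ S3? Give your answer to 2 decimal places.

58.40

|S1 ∪ S2| = 127.5.
|(S1 ∪ S2) ∩ S3| = 58.40.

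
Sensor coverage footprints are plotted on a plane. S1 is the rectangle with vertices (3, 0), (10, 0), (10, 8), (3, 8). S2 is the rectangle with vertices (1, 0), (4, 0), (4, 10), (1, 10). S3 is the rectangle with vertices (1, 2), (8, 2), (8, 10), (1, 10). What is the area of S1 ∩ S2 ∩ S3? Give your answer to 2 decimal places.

6.00

The intersection is the polygon with vertices (4,8), (4,2), (3,2), (3,8).
By the shoelace formula its area is 6.00.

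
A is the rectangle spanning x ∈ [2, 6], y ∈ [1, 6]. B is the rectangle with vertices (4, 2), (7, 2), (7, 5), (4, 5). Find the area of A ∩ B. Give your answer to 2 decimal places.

6.00

|A∩B|: x∈[4,6], y∈[2,5] → 2·3 = 6.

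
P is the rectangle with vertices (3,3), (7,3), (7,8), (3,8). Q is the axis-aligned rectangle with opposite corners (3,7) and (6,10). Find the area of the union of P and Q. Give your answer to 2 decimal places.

By inclusion–exclusion:
Individual areas: |P| = 20, |Q| = 9.
|P∩Q|: x∈[3,6], y∈[7,8] → 3·1 = 3.
|P ∪ Q| = 29 − 3 = 26.00.

26.00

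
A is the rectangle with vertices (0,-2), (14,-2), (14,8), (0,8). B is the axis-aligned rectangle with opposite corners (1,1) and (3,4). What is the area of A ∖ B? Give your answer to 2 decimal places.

|A∩B|: x∈[1,3], y∈[1,4] → 2·3 = 6.
|A| = 140.
|A ∖ B| = |A| − |A∩B| = 140 − 6 = 134.00.

134.00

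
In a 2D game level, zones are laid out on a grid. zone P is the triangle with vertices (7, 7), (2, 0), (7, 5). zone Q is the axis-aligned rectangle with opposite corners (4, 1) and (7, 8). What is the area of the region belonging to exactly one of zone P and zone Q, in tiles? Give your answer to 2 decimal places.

17.60

|zone P| = 5, |zone Q| = 21, |zone P∩zone Q| = 4.2.
|zone P △ zone Q| = |zone P| + |zone Q| − 2·|zone P∩zone Q| = 5 + 21 − 8.4 = 17.60.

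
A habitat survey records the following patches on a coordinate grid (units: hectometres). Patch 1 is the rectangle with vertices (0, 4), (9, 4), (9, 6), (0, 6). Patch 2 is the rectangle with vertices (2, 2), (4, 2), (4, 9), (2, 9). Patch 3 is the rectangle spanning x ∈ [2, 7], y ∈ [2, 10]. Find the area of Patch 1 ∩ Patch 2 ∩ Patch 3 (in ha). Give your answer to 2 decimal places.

4.00

The intersection is the polygon with vertices (4,4), (2,4), (2,6), (4,6).
By the shoelace formula its area is 4.00.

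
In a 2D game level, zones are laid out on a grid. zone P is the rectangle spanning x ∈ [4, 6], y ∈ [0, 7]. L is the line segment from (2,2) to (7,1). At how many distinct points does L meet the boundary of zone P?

The segment meets the boundary at (6,1.2), (4,1.6).

2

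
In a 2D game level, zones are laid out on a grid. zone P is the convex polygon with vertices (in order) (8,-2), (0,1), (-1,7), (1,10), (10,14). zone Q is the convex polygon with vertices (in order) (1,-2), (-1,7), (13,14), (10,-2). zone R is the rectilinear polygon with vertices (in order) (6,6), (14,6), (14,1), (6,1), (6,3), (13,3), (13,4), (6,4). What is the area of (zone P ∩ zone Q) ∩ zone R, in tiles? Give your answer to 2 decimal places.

10.75

|zone P ∩ zone Q| = 94.3773.
|(zone P ∩ zone Q) ∩ zone R| = 10.75.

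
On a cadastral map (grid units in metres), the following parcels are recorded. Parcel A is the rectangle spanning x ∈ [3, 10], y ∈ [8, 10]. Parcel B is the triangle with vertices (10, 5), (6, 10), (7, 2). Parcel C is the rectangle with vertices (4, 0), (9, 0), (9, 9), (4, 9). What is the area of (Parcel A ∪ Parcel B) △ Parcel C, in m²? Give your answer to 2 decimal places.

39.10

|Parcel A ∪ Parcel B| = 26.15.
|(Parcel A ∪ Parcel B) ∩ Parcel C| = 16.025.
|(Parcel A ∪ Parcel B) △ Parcel C| = 26.15 + 45 − 32.05 = 39.10.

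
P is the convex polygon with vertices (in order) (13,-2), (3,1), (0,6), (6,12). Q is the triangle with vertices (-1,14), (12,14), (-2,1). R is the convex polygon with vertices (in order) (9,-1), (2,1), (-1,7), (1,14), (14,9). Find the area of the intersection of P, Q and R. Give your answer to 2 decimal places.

The intersection is the polygon with vertices (6,12), (7.22,9.561), (1.211,3.982), (0,6).
By the shoelace formula its area is 20.42.

20.42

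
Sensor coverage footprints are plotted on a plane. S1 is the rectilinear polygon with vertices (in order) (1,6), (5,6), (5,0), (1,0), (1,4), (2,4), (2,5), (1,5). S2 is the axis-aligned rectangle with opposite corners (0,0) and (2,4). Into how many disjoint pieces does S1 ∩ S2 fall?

1

S1 ∩ S2 is a single connected region.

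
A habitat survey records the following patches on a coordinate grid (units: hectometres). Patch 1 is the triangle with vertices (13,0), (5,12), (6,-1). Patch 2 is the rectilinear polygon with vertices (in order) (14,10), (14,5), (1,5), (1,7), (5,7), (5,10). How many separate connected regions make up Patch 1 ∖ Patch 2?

Patch 1 ∖ Patch 2 splits into 2 disjoint pieces (area 31.5513, area 1.1795).

2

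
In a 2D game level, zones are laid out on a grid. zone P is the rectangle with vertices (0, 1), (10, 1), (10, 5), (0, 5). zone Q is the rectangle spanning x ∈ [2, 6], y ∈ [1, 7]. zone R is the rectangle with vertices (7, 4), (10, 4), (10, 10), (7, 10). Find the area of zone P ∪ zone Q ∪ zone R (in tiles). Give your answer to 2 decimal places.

63.00

By inclusion–exclusion:
Individual areas: |zone P| = 40, |zone Q| = 24, |zone R| = 18.
|zone P∩zone Q|: x∈[2,6], y∈[1,5] → 4·4 = 16.
|zone P∩zone R|: x∈[7,10], y∈[4,5] → 3·1 = 3.
|zone Q∩zone R| = 0 (no overlap).
|zone P∩zone Q∩zone R| = 0.
|zone P ∪ zone Q ∪ zone R| = 82 − 19 + 0 = 63.00.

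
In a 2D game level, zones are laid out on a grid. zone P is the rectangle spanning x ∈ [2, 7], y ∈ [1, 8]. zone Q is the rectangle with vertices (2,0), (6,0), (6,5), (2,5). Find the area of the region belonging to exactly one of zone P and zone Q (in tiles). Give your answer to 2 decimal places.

23.00

|zone P∩zone Q|: x∈[2,6], y∈[1,5] → 4·4 = 16.
|zone P △ zone Q| = |zone P| + |zone Q| − 2·|zone P∩zone Q| = 35 + 20 − 32 = 23.00.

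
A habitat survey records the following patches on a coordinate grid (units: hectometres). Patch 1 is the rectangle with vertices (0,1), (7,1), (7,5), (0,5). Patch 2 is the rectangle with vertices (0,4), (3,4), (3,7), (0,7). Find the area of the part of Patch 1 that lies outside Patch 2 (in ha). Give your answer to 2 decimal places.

25.00

|Patch 1∩Patch 2|: x∈[0,3], y∈[4,5] → 3·1 = 3.
|Patch 1| = 28.
|Patch 1 ∖ Patch 2| = |Patch 1| − |Patch 1∩Patch 2| = 28 − 3 = 25.00.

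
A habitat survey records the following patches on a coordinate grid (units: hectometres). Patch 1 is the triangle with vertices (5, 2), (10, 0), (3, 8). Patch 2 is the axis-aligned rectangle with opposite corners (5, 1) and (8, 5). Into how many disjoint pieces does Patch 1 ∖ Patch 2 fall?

Patch 1 ∖ Patch 2 splits into 2 disjoint pieces (area 1.5357, area 3.9375).

2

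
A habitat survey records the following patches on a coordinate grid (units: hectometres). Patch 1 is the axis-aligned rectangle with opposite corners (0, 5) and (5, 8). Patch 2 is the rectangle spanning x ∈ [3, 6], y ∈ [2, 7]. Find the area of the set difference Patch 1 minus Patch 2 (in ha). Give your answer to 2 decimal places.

11.00

|Patch 1∩Patch 2|: x∈[3,5], y∈[5,7] → 2·2 = 4.
|Patch 1| = 15.
|Patch 1 ∖ Patch 2| = |Patch 1| − |Patch 1∩Patch 2| = 15 − 4 = 11.00.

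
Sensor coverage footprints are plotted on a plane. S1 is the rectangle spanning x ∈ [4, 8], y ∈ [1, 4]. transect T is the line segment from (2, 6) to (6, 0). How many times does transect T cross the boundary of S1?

The segment meets the boundary at (5.333,1), (4,3).

2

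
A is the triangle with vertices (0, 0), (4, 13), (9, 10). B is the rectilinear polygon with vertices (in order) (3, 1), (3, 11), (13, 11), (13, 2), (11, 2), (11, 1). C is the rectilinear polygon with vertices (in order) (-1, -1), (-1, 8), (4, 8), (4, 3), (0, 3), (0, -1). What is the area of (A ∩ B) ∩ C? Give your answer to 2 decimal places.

The region (A ∩ B) ∩ C is the polygon with vertices (3,3.333), (3,8), (4,8), (4,4.444).
By the shoelace formula its area is 4.11.

4.11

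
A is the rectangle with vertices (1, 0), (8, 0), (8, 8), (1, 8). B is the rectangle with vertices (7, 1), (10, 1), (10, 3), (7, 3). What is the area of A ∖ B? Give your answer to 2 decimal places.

54.00

|A∩B|: x∈[7,8], y∈[1,3] → 1·2 = 2.
|A| = 56.
|A ∖ B| = |A| − |A∩B| = 56 − 2 = 54.00.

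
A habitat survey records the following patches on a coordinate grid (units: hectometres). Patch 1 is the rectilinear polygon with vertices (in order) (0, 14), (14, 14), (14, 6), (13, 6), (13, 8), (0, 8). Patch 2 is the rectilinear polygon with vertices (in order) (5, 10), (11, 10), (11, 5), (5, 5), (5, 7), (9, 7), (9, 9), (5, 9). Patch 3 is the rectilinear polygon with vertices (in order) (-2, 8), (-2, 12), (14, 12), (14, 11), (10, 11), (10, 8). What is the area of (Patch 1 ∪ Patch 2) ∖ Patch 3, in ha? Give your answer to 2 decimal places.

|Patch 1 ∪ Patch 2| = 100.
|(Patch 1 ∪ Patch 2) ∩ Patch 3| = 44.
|(Patch 1 ∪ Patch 2) ∖ Patch 3| = 100 − 44 = 56.00.

56.00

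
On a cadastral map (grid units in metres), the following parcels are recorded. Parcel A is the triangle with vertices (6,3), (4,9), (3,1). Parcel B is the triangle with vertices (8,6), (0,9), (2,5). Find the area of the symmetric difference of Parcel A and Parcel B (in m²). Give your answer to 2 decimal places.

19.16

|Parcel A| = 11, |Parcel B| = 13, |Parcel A∩Parcel B| = 2.4181.
|Parcel A △ Parcel B| = |Parcel A| + |Parcel B| − 2·|Parcel A∩Parcel B| = 11 + 13 − 4.8361 = 19.16.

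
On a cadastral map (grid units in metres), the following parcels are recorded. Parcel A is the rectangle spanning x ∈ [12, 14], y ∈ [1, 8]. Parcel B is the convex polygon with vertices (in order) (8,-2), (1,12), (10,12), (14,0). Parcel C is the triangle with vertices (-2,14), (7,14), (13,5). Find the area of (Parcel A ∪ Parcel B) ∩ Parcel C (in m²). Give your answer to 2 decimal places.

24.42

The region (Parcel A ∪ Parcel B) ∩ Parcel C is the polygon with vertices (8.333,12), (11.667,7), (12,6), (12,6.5), (13,5), (1.333,12).
By the shoelace formula its area is 24.42.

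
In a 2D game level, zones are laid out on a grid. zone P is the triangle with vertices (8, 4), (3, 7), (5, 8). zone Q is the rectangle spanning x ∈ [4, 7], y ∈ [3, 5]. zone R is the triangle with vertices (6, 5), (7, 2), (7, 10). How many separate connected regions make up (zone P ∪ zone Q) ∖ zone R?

(zone P ∪ zone Q) ∖ zone R splits into 3 disjoint pieces (area 4.6667, area 4.2491, area 0.3667).

3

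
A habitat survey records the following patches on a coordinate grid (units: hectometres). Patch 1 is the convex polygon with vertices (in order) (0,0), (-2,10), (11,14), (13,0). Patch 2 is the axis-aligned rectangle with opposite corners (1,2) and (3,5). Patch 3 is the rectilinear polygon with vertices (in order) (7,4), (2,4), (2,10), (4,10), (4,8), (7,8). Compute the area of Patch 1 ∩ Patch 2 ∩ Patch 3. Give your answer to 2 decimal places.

The intersection is the polygon with vertices (3,5), (3,4), (2,4), (2,5).
By the shoelace formula its area is 1.00.

1.00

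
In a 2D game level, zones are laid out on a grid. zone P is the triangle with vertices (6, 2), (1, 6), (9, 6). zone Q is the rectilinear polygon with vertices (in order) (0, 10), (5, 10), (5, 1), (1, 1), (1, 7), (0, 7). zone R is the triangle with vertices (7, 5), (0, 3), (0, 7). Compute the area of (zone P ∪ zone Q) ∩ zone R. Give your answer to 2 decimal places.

10.29

|zone P ∪ zone Q| = 48.6.
|(zone P ∪ zone Q) ∩ zone R| = 10.29.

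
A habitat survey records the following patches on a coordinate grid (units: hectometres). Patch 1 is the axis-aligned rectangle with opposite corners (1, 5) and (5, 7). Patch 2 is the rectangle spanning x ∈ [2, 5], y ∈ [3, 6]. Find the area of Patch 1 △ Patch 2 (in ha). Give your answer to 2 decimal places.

|Patch 1∩Patch 2|: x∈[2,5], y∈[5,6] → 3·1 = 3.
|Patch 1 △ Patch 2| = |Patch 1| + |Patch 2| − 2·|Patch 1∩Patch 2| = 8 + 9 − 6 = 11.00.

11.00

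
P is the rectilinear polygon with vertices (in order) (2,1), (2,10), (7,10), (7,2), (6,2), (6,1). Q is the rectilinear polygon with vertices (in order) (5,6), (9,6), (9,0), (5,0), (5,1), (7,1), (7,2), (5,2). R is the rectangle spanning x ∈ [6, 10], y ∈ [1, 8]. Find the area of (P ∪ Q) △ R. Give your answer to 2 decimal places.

|P ∪ Q| = 58.
|(P ∪ Q) ∩ R| = 16.
|(P ∪ Q) △ R| = 58 + 28 − 32 = 54.00.

54.00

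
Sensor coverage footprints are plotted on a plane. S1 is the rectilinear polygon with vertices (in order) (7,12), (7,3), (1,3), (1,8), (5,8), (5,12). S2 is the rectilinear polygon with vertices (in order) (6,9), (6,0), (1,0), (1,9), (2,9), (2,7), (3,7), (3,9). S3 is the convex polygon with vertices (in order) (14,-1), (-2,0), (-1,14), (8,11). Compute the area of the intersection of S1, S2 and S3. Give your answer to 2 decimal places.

25.00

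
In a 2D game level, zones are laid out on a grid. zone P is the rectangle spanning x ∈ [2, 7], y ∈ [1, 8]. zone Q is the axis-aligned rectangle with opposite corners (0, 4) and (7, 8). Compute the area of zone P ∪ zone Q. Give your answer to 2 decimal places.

43.00

By inclusion–exclusion:
Individual areas: |zone P| = 35, |zone Q| = 28.
|zone P∩zone Q|: x∈[2,7], y∈[4,8] → 5·4 = 20.
|zone P ∪ zone Q| = 63 − 20 = 43.00.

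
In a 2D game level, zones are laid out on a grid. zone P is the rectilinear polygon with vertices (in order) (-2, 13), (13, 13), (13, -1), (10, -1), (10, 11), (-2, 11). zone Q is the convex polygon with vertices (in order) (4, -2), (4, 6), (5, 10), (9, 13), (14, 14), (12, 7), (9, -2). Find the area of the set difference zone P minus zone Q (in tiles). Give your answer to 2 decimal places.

39.08

|zone P| = 66, |zone P∩zone Q| = 26.9167.
|zone P ∖ zone Q| = |zone P| − |zone P∩zone Q| = 66 − 26.9167 = 39.08.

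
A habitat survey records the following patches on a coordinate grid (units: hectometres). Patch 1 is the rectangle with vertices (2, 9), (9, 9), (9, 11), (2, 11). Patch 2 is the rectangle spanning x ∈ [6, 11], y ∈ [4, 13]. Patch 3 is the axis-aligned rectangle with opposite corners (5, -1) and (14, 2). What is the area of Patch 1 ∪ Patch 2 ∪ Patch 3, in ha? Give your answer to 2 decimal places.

80.00

By inclusion–exclusion:
Individual areas: |Patch 1| = 14, |Patch 2| = 45, |Patch 3| = 27.
|Patch 1∩Patch 2|: x∈[6,9], y∈[9,11] → 3·2 = 6.
|Patch 1∩Patch 3| = 0 (no overlap).
|Patch 2∩Patch 3| = 0 (no overlap).
|Patch 1∩Patch 2∩Patch 3| = 0.
|Patch 1 ∪ Patch 2 ∪ Patch 3| = 86 − 6 + 0 = 80.00.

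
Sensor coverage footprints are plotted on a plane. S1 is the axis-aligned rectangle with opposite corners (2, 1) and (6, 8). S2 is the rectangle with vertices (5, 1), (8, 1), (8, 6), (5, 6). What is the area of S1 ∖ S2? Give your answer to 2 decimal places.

23.00

|S1∩S2|: x∈[5,6], y∈[1,6] → 1·5 = 5.
|S1| = 28.
|S1 ∖ S2| = |S1| − |S1∩S2| = 28 − 5 = 23.00.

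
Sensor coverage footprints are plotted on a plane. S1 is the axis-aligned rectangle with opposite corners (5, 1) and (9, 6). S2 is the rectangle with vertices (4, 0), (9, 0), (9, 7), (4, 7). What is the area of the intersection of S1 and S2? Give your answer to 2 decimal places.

20.00

|S1∩S2|: x∈[5,9], y∈[1,6] → 4·5 = 20.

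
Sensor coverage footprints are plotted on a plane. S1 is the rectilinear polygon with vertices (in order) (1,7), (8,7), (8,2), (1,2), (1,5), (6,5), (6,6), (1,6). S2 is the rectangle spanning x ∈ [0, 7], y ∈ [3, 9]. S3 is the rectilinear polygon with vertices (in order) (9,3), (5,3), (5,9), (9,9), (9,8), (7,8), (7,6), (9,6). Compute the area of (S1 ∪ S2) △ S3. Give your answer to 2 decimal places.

43.00

|S1 ∪ S2| = 53.
|(S1 ∪ S2) ∩ S3| = 15.
|(S1 ∪ S2) △ S3| = 53 + 20 − 30 = 43.00.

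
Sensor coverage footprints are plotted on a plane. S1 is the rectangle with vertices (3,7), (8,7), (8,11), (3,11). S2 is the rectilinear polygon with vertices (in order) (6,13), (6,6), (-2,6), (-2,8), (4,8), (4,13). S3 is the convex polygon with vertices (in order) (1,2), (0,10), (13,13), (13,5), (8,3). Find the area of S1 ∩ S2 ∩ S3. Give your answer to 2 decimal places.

The intersection is the polygon with vertices (6,7), (3,7), (3,8), (4,8), (4,10.923), (4.333,11), (6,11).
By the shoelace formula its area is 8.99.

8.99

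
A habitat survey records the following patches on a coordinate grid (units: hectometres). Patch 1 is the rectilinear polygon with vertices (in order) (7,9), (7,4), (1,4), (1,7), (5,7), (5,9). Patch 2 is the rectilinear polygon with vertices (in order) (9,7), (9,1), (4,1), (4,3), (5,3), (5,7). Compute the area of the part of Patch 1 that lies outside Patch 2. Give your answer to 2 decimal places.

16.00

|Patch 1| = 22, |Patch 1∩Patch 2| = 6.
|Patch 1 ∖ Patch 2| = |Patch 1| − |Patch 1∩Patch 2| = 22 − 6 = 16.00.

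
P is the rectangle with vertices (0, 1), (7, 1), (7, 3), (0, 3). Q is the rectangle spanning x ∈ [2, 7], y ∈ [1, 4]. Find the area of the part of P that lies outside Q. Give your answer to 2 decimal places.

4.00

|P∩Q|: x∈[2,7], y∈[1,3] → 5·2 = 10.
|P| = 14.
|P ∖ Q| = |P| − |P∩Q| = 14 − 10 = 4.00.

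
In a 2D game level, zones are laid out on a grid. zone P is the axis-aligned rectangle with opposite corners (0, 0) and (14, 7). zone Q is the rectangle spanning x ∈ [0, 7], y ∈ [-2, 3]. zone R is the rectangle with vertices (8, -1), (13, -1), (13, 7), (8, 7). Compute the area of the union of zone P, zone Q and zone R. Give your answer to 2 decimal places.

117.00

By inclusion–exclusion:
Individual areas: |zone P| = 98, |zone Q| = 35, |zone R| = 40.
|zone P∩zone Q|: x∈[0,7], y∈[0,3] → 7·3 = 21.
|zone P∩zone R|: x∈[8,13], y∈[0,7] → 5·7 = 35.
|zone Q∩zone R| = 0 (no overlap).
|zone P∩zone Q∩zone R| = 0.
|zone P ∪ zone Q ∪ zone R| = 173 − 56 + 0 = 117.00.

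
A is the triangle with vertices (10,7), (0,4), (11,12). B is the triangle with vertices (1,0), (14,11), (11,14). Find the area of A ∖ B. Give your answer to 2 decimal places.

|A| = 23.5, |A∩B| = 14.6893.
|A ∖ B| = |A| − |A∩B| = 23.5 − 14.6893 = 8.81.

8.81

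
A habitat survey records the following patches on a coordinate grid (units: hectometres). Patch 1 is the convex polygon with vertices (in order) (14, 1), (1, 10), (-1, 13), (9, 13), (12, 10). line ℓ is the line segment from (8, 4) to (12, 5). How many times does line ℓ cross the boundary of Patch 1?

1

The segment meets the boundary at (9.224,4.306).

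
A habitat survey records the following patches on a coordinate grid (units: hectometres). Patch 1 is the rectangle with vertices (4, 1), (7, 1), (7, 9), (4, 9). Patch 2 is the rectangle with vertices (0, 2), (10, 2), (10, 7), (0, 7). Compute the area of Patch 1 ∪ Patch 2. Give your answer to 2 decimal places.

By inclusion–exclusion:
Individual areas: |Patch 1| = 24, |Patch 2| = 50.
|Patch 1∩Patch 2|: x∈[4,7], y∈[2,7] → 3·5 = 15.
|Patch 1 ∪ Patch 2| = 74 − 15 = 59.00.

59.00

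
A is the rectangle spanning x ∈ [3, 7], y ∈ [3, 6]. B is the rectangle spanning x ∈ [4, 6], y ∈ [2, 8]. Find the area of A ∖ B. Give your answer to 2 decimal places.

6.00

|A∩B|: x∈[4,6], y∈[3,6] → 2·3 = 6.
|A| = 12.
|A ∖ B| = |A| − |A∩B| = 12 − 6 = 6.00.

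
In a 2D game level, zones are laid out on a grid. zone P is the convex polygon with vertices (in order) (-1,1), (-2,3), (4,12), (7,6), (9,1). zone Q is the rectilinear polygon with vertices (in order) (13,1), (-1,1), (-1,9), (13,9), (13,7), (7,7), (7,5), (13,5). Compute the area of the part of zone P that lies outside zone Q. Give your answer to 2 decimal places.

7.20

|zone P| = 67, |zone P∩zone Q| = 59.8.
|zone P ∖ zone Q| = |zone P| − |zone P∩zone Q| = 67 − 59.8 = 7.20.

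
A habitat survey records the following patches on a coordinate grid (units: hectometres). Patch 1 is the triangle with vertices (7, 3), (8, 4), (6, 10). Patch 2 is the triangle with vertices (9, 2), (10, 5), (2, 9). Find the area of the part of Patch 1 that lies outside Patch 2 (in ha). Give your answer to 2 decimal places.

1.44

|Patch 1| = 4, |Patch 1∩Patch 2| = 2.559.
|Patch 1 ∖ Patch 2| = |Patch 1| − |Patch 1∩Patch 2| = 4 − 2.559 = 1.44.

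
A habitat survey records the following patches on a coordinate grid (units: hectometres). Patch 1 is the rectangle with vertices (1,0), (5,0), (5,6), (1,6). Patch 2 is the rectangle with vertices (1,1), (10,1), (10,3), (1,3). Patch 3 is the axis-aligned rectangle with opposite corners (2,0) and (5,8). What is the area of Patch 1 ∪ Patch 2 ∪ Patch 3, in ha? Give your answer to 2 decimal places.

By inclusion–exclusion:
Individual areas: |Patch 1| = 24, |Patch 2| = 18, |Patch 3| = 24.
|Patch 1∩Patch 2|: x∈[1,5], y∈[1,3] → 4·2 = 8.
|Patch 1∩Patch 3|: x∈[2,5], y∈[0,6] → 3·6 = 18.
|Patch 2∩Patch 3|: x∈[2,5], y∈[1,3] → 3·2 = 6.
|Patch 1∩Patch 2∩Patch 3| = 6.
|Patch 1 ∪ Patch 2 ∪ Patch 3| = 66 − 32 + 6 = 40.00.

40.00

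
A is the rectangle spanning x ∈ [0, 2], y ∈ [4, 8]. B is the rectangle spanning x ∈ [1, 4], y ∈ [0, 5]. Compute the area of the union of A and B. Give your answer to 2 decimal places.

By inclusion–exclusion:
Individual areas: |A| = 8, |B| = 15.
|A∩B|: x∈[1,2], y∈[4,5] → 1·1 = 1.
|A ∪ B| = 23 − 1 = 22.00.

22.00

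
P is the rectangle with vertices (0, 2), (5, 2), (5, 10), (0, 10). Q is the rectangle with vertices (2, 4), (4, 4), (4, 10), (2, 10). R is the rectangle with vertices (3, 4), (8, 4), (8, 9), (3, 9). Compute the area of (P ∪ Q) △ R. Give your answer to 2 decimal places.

45.00

|P ∪ Q| = 40.
|(P ∪ Q) ∩ R| = 10.
|(P ∪ Q) △ R| = 40 + 25 − 20 = 45.00.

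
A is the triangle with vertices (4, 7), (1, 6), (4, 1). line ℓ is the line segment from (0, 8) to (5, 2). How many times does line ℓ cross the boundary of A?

2

The segment meets the boundary at (4,3.2), (1.522,6.174).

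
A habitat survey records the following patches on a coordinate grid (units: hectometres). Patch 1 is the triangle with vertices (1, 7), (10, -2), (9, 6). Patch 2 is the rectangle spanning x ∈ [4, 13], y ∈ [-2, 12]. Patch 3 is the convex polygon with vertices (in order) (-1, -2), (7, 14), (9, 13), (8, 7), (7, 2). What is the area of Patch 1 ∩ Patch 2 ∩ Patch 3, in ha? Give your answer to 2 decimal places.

13.24

The intersection is the polygon with vertices (4,6.625), (7.829,6.146), (7,2), (6.333,1.667), (4,4).
By the shoelace formula its area is 13.24.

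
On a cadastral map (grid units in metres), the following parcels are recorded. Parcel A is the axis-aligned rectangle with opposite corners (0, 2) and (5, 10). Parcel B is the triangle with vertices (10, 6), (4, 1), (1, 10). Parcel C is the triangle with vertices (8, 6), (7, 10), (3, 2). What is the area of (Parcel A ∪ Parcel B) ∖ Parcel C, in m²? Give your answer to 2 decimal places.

|Parcel A ∪ Parcel B| = 56.7222.
|(Parcel A ∪ Parcel B) ∩ Parcel C| = 9.5455.
|(Parcel A ∪ Parcel B) ∖ Parcel C| = 56.7222 − 9.5455 = 47.18.

47.18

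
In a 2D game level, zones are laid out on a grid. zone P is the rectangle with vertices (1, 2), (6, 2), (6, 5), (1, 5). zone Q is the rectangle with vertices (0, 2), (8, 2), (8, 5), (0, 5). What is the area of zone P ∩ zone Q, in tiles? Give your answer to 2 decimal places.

|zone P∩zone Q|: x∈[1,6], y∈[2,5] → 5·3 = 15.

15.00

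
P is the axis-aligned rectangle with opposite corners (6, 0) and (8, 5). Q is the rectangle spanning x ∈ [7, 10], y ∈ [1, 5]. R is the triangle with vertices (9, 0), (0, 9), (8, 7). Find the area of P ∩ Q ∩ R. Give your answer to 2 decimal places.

The intersection is the polygon with vertices (7,5), (8,5), (8,1), (7,2).
By the shoelace formula its area is 3.50.

3.50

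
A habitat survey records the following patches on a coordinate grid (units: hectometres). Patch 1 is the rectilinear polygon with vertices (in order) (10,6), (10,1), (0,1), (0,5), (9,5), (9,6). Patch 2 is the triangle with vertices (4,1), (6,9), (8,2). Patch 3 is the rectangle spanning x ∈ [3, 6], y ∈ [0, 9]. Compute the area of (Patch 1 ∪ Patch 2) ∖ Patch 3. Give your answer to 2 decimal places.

|Patch 1 ∪ Patch 2| = 45.2857.
|(Patch 1 ∪ Patch 2) ∩ Patch 3| = 14.
|(Patch 1 ∪ Patch 2) ∖ Patch 3| = 45.2857 − 14 = 31.29.

31.29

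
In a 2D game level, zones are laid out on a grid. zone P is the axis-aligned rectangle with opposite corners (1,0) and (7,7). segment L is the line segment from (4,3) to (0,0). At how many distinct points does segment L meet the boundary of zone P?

1

The segment meets the boundary at (1,0.75).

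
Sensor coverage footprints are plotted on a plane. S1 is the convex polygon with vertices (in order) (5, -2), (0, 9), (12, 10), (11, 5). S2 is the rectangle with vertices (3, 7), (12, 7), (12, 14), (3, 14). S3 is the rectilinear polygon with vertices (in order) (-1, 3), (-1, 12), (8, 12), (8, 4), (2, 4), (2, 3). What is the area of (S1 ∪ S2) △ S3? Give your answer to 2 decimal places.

95.89

|S1 ∪ S2| = 120.275.
|(S1 ∪ S2) ∩ S3| = 49.6932.
|(S1 ∪ S2) △ S3| = 120.275 + 75 − 99.3864 = 95.89.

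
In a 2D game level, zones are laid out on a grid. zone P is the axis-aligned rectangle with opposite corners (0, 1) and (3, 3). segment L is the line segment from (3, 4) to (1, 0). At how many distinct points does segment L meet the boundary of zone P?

2

The segment meets the boundary at (1.5,1), (2.5,3).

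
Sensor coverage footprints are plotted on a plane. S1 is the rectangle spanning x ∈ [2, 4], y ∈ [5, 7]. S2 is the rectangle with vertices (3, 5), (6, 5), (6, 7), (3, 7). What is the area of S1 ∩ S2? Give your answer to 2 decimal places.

|S1∩S2|: x∈[3,4], y∈[5,7] → 1·2 = 2.

2.00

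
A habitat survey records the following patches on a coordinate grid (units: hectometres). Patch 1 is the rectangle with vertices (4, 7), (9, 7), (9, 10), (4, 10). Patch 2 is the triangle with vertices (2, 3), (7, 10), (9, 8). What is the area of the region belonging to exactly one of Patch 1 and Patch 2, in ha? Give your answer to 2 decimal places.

|Patch 1| = 15, |Patch 2| = 12, |Patch 1∩Patch 2| = 6.5143.
|Patch 1 △ Patch 2| = |Patch 1| + |Patch 2| − 2·|Patch 1∩Patch 2| = 15 + 12 − 13.0286 = 13.97.

13.97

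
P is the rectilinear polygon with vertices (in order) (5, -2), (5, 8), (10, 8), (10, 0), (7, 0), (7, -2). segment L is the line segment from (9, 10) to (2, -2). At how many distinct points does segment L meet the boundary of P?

2

The segment meets the boundary at (5,3.143), (7.833,8).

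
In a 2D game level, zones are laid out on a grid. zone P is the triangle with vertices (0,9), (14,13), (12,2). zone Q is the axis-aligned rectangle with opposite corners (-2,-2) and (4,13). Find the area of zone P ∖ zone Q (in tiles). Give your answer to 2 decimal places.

|zone P| = 73, |zone P∩zone Q| = 6.9524.
|zone P ∖ zone Q| = |zone P| − |zone P∩zone Q| = 73 − 6.9524 = 66.05.

66.05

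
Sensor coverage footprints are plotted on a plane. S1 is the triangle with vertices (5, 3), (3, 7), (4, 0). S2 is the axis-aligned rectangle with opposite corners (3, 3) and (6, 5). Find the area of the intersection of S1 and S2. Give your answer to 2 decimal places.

The intersection is the polygon with vertices (5,3), (3.571,3), (3.286,5), (4,5).
By the shoelace formula its area is 2.14.

2.14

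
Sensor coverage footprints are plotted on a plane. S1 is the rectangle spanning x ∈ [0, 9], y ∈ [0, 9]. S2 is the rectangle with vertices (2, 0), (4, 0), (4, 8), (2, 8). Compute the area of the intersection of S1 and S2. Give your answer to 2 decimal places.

|S1∩S2|: x∈[2,4], y∈[0,8] → 2·8 = 16.

16.00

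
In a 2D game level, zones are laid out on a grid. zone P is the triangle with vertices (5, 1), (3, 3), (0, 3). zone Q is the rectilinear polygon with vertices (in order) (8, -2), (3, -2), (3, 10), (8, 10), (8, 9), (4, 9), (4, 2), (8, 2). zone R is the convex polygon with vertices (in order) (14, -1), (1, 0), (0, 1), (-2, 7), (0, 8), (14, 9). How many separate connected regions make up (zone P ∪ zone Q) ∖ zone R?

(zone P ∪ zone Q) ∖ zone R splits into 2 disjoint pieces (area 5.75, area 8.2692).

2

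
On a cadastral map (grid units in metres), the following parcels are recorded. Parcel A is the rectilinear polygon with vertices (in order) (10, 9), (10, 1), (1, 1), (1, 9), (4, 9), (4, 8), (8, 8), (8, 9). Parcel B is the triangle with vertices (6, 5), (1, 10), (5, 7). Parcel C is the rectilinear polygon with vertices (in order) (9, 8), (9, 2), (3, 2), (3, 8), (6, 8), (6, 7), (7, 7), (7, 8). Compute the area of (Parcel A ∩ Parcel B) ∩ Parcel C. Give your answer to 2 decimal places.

1.83

The region (Parcel A ∩ Parcel B) ∩ Parcel C is the polygon with vertices (5,7), (6,5), (3,8), (3.667,8).
By the shoelace formula its area is 1.83.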